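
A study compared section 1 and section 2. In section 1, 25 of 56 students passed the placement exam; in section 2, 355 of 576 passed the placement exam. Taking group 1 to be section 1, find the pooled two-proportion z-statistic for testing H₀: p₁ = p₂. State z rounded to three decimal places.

z = -2.479

Sample proportions: p̂₁ = 25/56 = 0.44643 and p̂₂ = 355/576 = 0.61632.
Pooled p̂ = (25+355)/(56+576) = 380/632 = 0.60127.
Pooled SE = √[0.2397452·0.01959325] ≈ 0.068538.
z = -0.16989/0.068538 = -2.479.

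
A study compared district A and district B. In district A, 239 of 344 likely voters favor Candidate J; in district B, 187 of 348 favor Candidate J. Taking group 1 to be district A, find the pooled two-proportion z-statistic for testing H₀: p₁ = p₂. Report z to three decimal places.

p̂₁ = 239/344 = 0.69477, p̂₂ = 187/348 = 0.53736.
Pooled p̂ = (239+187)/(344+348) = 426/692 = 0.61561.
Pooled SE = √[0.2366350·0.00578054] ≈ 0.036985.
z = 0.15741/0.036985 = 4.256.

z = 4.256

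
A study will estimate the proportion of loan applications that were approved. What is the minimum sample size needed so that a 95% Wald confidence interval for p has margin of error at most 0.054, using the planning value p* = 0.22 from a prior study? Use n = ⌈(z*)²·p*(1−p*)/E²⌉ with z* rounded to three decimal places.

The 95% critical value is z* = 1.960.
p*(1−p*) = 0.22·0.78 = 0.1716.
(z*)²·p*(1−p*)/E² = 3.841600·0.1716/0.002916 = 226.069.
⌈226.069⌉ = 227.

n = 227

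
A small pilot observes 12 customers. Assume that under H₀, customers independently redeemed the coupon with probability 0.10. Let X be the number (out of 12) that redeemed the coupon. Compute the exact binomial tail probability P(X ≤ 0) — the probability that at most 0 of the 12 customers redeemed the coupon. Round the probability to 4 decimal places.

P = 0.2824

X is binomial with n = 12 and p = 0.10.
P(X ≤ 0) = C(12,0)·0.10^0·0.90^12.
= 0.282430 = 0.2824.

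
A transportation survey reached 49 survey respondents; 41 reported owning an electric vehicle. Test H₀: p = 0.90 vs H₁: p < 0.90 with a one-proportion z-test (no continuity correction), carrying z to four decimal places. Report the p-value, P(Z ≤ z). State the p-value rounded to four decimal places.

The sample proportion is 41/49 = 0.83673.
Under H₀, SE = √(p₀(1−p₀)/n) = √(0.90·0.10/49) = √0.001836735 = 0.042857.
Test statistic (full precision, shown to 4 dp): z = (41/49 − 0.90)/SE₀ ≈ -1.4762.
From the standard normal, P(Z ≤ z) = 0.0699.

p-value = 0.0699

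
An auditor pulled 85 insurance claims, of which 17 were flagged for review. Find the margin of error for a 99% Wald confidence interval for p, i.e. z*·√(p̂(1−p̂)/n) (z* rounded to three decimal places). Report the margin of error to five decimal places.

With x = 17 successes in n = 85, p̂ = 0.20000.
Standard error of p̂: √(0.160000/85) = √0.001882353 = 0.043386.
The 99% critical value is z* = 2.576.
Margin of error = z*·SE = 2.576 × 0.043386 = 0.11176.

ME = 0.11176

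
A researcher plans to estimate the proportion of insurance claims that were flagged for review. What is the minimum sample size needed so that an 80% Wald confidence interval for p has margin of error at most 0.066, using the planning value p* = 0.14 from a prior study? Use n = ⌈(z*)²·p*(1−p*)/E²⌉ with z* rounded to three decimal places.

For 80% confidence, z* = 1.282.
p*(1−p*) = 0.14·0.86 = 0.1204.
Required n before rounding: 1.643524 × 0.1204 / 0.066² = 45.427.
Rounding up, n = 46.

n = 46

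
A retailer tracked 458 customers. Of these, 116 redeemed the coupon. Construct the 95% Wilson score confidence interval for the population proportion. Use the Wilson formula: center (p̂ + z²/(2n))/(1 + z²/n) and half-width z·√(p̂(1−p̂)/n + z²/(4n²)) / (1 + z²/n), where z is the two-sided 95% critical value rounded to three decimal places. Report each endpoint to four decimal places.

(0.2156, 0.2950)

p̂ = 116/458 = 0.25328; z = 1.960, so z² = 3.841600.
1 + z²/n = 1.008388.
Adjusted center: (0.25328 + z²/(2n))/1.008388 = 0.25533.
Radicand: p̂(1−p̂)/n + z²/(4n²) = 0.000412941 + 0.000004578 = 0.000417519.
Half-width = z·√(radicand)/denom = 1.960·0.020433/1.008388 = 0.03972.
CI: 0.25533 ± 0.03972 = (0.2156, 0.2950).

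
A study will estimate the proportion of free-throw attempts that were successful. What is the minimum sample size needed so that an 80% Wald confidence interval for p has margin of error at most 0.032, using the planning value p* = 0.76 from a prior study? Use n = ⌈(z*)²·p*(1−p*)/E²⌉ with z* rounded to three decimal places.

n = 293

z* = 1.282 at the 80% level.
p*(1−p*) = 0.1824.
(z*)²·p*(1−p*)/E² = 1.643524·0.1824/0.001024 = 292.753.
⌈292.753⌉ = 293.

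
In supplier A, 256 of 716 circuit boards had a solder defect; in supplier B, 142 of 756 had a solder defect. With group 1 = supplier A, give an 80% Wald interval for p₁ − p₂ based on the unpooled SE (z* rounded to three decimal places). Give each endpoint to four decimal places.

p̂₁ = 0.35754, p̂₂ = 0.18783, so the observed difference is 0.16971.
Unpooled SE = √(p̂₁(1−p̂₁)/n₁ + p̂₂(1−p̂₂)/n₂) = √(0.000320818 + 0.000201786) = 0.022861.
z* = 1.282 at the 80% level. Margin = 1.282·0.022861 = 0.02931.
Interval: 0.16971 ± 0.02931 → (0.1404, 0.1990).

(0.1404, 0.1990)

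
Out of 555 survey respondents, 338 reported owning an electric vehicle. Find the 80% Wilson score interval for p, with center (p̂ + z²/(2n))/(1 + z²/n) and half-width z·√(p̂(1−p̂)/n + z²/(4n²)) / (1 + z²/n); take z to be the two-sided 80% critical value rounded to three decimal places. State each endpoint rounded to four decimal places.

(0.5822, 0.6352)

p̂ = 338/555 = 0.60901; z = 1.282, so z² = 1.643524.
1 + z²/n = 1.002961.
Center = (0.60901 + 0.001481)/1.002961 = 0.60869.
Radicand: p̂(1−p̂)/n + z²/(4n²) = 0.000429040 + 0.000001334 = 0.000430374.
Half-width = 1.282·√0.000430374/1.002961 = 0.02652.
Interval: 0.60869 ± 0.02652 → (0.5822, 0.6352).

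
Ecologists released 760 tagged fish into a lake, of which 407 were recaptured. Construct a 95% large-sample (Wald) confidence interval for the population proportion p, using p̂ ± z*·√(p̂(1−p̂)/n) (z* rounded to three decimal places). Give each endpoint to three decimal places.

With x = 407 successes in n = 760, p̂ = 0.53553.
SE = √(p̂(1−p̂)/n) = √(0.248738/760) = 0.018091.
For 95% confidence, z* = 1.960.
Margin = 1.960·0.018091 = 0.03546.
CI: 0.53553 ± 0.03546 = (0.500, 0.571).

(0.500, 0.571)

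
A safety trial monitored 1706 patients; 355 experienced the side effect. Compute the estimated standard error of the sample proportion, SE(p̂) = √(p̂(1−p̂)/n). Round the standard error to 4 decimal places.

The sample proportion is 355/1706 = 0.20809.
p̂(1−p̂) = 0.164789.
SE = √(0.164789/1706) = 0.0098.

SE = 0.0098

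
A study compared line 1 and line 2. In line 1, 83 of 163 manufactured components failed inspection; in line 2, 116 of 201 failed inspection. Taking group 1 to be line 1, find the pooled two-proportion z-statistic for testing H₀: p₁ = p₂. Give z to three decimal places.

z = -1.294

p̂₁ = 83/163 = 0.50920, p̂₂ = 116/201 = 0.57711.
Pooled p̂ = (83+116)/(163+201) = 199/364 = 0.54670.
Pooled SE = √[0.2478188·0.01111009] ≈ 0.052472.
z = (p̂₁ − p̂₂)/SE = (0.50920 − 0.57711)/0.052472 = -0.06791/0.052472 = -1.294.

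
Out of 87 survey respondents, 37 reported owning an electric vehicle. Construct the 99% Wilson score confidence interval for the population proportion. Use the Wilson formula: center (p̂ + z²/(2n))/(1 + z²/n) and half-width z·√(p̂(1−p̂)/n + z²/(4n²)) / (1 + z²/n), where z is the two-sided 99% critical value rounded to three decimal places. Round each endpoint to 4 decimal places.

(0.2989, 0.5623)

p̂ = 37/87 = 0.42529; z = 2.576, so z² = 6.635776.
Denominator 1 + z²/n = 1 + 6.635776/87 = 1.076273.
Adjusted center: (0.42529 + z²/(2n))/1.076273 = 0.43058.
Radicand: p̂(1−p̂)/n + z²/(4n²) = 0.002809403 + 0.000219176 = 0.003028579.
Half-width = z·√(radicand)/denom = 2.576·0.055033/1.076273 = 0.13172.
So the interval runs from 0.2989 to 0.5623.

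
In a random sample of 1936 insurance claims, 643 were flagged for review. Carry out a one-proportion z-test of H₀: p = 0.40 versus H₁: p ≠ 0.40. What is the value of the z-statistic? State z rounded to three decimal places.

Sample proportion p̂ = 643/1936 = 0.33213.
Under H₀, SE = √(p₀(1−p₀)/n) = √(0.40·0.60/1936) = √0.000123967 = 0.011134.
z = (p̂ − p₀)/SE = (0.33213 − 0.40)/0.011134 = -6.096.

z = -6.096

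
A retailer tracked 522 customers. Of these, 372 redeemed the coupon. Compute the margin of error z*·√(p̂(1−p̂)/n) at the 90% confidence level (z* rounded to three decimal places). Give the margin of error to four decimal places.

ME = 0.0326

With x = 372 successes in n = 522, p̂ = 0.71264.
SE(p̂) = √(0.71264·0.28736/522) = 0.019807.
z* = 1.645 at the 90% level.
ME = 1.645·0.019807 = 0.0326.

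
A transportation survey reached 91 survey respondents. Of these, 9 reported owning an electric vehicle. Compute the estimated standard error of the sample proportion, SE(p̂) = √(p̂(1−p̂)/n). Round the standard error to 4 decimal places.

With x = 9 successes in n = 91, p̂ = 0.09890.
p̂(1−p̂) = 0.09890·0.90110 = 0.089119.
Dividing by n and taking the root: √0.000979330 = 0.0313.

SE = 0.0313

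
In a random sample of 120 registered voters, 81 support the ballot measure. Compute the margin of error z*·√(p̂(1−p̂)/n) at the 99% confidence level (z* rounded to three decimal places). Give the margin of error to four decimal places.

ME = 0.1101

Sample proportion p̂ = 81/120 = 0.67500.
Standard error of p̂: √(0.219375/120) = √0.001828125 = 0.042757.
z* = 2.576 at the 99% level.
ME = 2.576·0.042757 = 0.1101.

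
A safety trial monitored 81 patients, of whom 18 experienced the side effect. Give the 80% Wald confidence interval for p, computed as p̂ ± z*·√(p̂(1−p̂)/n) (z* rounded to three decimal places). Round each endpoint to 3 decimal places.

The sample proportion is 18/81 = 0.22222.
SE = √(p̂(1−p̂)/n) = √(0.172840/81) = 0.046193.
The 80% critical value is z* = 1.282.
Margin of error: 1.282 × 0.046193 = 0.05922.
So the interval runs from 0.163 to 0.281.

(0.163, 0.281)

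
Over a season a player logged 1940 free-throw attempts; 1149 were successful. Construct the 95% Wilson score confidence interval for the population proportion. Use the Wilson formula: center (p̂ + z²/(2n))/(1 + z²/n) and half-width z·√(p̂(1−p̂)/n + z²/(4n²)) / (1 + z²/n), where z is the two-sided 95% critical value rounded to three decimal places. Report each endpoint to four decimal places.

(0.5702, 0.6139)

p̂ = 1149/1940 = 0.59227; z = 1.960, so z² = 3.841600.
1 + z²/n = 1.001980.
Center = (0.59227 + 0.000990)/1.001980 = 0.59209.
Radicand: p̂(1−p̂)/n + z²/(4n²) = 0.000124478 + 0.000000255 = 0.000124733.
Half-width = 1.960·√0.000124733/1.001980 = 0.02185.
Interval: 0.59209 ± 0.02185 → (0.5702, 0.6139).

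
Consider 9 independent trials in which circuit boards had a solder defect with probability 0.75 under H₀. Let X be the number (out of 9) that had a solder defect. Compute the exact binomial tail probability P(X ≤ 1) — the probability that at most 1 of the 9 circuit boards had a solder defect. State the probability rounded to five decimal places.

X ~ Binomial(n=9, p=0.75).
P(X ≤ 1) = C(9,0)·0.75^0·0.25^9 + C(9,1)·0.75^1·0.25^8.
= 0.000004 + 0.000103 = 0.00011.

P = 0.00011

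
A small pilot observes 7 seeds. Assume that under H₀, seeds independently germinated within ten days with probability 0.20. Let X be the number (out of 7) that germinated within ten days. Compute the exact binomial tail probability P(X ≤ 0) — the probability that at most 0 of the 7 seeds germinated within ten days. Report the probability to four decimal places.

X is binomial with n = 7 and p = 0.20.
P(X ≤ 0) = C(7,0)·0.20^0·0.80^7.
= 0.209715 = 0.2097.

P = 0.2097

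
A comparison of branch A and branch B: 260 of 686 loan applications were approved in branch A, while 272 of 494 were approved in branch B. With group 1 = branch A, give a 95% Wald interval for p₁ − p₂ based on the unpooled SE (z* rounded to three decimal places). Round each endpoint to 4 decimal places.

p̂₁ = 0.37901, p̂₂ = 0.55061, so the observed difference is -0.17160.
SE = √(0.000343092 + 0.000500888) = √0.000843980 = 0.029051.
For 95% confidence, z* = 1.960. Margin = 1.960·0.029051 = 0.05694.
CI: -0.17160 ± 0.05694 = (-0.2285, -0.1147).

(-0.2285, -0.1147)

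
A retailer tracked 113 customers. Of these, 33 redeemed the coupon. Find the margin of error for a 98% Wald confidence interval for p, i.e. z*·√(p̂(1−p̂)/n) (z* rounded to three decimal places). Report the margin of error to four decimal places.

ME = 0.0995

Sample proportion p̂ = 33/113 = 0.29204.
SE(p̂) = √(0.29204·0.70796/113) = 0.042774.
For 98% confidence, z* = 2.326.
ME = 2.326·0.042774 = 0.0995.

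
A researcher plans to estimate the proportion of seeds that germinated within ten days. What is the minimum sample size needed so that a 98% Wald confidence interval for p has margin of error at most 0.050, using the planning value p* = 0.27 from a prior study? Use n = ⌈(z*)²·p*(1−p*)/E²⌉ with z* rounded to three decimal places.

The 98% critical value is z* = 2.326.
p*(1−p*) = 0.1971.
Required n before rounding: 5.410276 × 0.1971 / 0.050² = 426.546.
⌈426.546⌉ = 427.

n = 427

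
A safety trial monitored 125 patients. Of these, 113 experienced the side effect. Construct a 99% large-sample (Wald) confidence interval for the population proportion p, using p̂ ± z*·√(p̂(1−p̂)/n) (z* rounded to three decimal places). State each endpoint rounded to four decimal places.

(0.8361, 0.9719)

Sample proportion p̂ = 113/125 = 0.90400.
SE(p̂) = √(0.90400·0.09600/125) = 0.026349.
For 99% confidence, z* = 2.576.
Margin of error: 2.576 × 0.026349 = 0.06788.
Interval: 0.90400 ± 0.06788 → (0.8361, 0.9719).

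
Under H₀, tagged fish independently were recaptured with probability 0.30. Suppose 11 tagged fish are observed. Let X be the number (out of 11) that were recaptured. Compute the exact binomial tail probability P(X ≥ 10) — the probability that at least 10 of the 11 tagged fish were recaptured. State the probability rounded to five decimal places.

P = 0.00005

X is binomial with n = 11 and p = 0.30.
P(X ≥ 10) = C(11,10)·0.30^10·0.70^1 + C(11,11)·0.30^11·0.70^0.
= 0.000045 + 0.000002 = 0.00005.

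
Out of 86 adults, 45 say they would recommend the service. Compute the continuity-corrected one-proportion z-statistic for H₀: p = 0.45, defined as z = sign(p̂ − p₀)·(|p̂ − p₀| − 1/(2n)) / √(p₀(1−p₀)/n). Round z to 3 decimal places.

z = 1.257

p̂ = 45/86 = 0.52326. p̂ − p₀ = 0.073256.
1/(2n) = 0.005814.
Corrected numerator: |0.073256| − 0.005814 = 0.067442.
SE₀ = √(0.45·0.55/86) = 0.053646.
z = (+)0.067442/0.053646 = 1.257.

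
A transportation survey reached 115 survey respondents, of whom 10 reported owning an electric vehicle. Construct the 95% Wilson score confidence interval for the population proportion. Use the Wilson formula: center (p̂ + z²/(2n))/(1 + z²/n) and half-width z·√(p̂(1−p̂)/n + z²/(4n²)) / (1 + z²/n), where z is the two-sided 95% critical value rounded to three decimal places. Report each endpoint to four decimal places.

Here p̂ = 10/115 = 0.08696 and z = 1.960 (z² = 3.841600).
Denominator 1 + z²/n = 1 + 3.841600/115 = 1.033405.
Adjusted center: (0.08696 + z²/(2n))/1.033405 = 0.10031.
Radicand: p̂(1−p̂)/n + z²/(4n²) = 0.000690392 + 0.000072620 = 0.000763012.
Half-width = 1.960·√0.000763012/1.033405 = 0.05239.
So the interval runs from 0.0479 to 0.1527.

(0.0479, 0.1527)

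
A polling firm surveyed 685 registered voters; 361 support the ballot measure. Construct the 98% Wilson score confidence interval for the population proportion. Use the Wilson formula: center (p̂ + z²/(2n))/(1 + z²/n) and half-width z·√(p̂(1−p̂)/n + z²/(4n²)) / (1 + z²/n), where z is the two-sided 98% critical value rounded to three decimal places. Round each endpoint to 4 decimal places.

(0.4826, 0.5710)

p̂ = 361/685 = 0.52701; z = 2.326, so z² = 5.410276.
Denominator 1 + z²/n = 1 + 5.410276/685 = 1.007898.
Adjusted center: (0.52701 + z²/(2n))/1.007898 = 0.52680.
Radicand: p̂(1−p̂)/n + z²/(4n²) = 0.000363899 + 0.000002883 = 0.000366782.
Half-width = z·√(radicand)/denom = 2.326·0.019152/1.007898 = 0.04420.
CI: 0.52680 ± 0.04420 = (0.4826, 0.5710).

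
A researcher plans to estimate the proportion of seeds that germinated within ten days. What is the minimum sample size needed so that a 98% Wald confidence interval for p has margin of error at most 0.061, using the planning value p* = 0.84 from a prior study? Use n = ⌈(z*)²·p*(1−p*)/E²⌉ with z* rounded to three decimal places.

For 98% confidence, z* = 2.326.
p*(1−p*) = 0.84·0.16 = 0.1344.
(z*)²·p*(1−p*)/E² = 5.410276·0.1344/0.003721 = 195.416.
⌈195.416⌉ = 196.

n = 196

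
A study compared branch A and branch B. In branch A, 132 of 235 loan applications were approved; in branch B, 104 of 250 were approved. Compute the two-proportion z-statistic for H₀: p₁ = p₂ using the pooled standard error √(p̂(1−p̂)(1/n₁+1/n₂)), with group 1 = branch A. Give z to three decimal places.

Sample proportions: p̂₁ = 132/235 = 0.56170 and p̂₂ = 104/250 = 0.41600.
Pooling: p̂ = 236/485 = 0.48660.
Pooled SE = √[0.2498204·0.00825532] ≈ 0.045413.
z = (p̂₁ − p̂₂)/SE = (0.56170 − 0.41600)/0.045413 = 0.14570/0.045413 = 3.208.

z = 3.208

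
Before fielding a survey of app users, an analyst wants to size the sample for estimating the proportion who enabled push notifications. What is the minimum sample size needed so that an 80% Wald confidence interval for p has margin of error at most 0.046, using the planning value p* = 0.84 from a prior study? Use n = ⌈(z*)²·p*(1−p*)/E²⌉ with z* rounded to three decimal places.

z* = 1.282 at the 80% level.
p*(1−p*) = 0.1344.
(z*)²·p*(1−p*)/E² = 1.643524·0.1344/0.002116 = 104.390.
Rounding up, n = 105.

n = 105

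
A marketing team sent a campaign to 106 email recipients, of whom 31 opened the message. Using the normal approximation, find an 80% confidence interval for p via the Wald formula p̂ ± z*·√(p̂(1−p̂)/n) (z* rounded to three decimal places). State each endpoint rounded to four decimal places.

The sample proportion is 31/106 = 0.29245.
SE = √(p̂(1−p̂)/n) = √(0.206924/106) = 0.044183.
z* = 1.282 at the 80% level.
Margin of error: 1.282 × 0.044183 = 0.05664.
CI: 0.29245 ± 0.05664 = (0.2358, 0.3491).

(0.2358, 0.3491)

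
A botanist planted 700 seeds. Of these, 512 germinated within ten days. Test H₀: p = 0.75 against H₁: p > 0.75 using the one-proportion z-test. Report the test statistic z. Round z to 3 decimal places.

The sample proportion is 512/700 = 0.73143.
SE₀ = √(0.75·0.25/700) = 0.016366.
z = (0.73143 − 0.75)/0.016366 = -0.01857/0.016366 = -1.135.

z = -1.135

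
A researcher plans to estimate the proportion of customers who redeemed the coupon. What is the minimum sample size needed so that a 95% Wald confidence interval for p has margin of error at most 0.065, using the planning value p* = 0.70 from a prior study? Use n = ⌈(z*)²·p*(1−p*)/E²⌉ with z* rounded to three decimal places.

For 95% confidence, z* = 1.960.
p*(1−p*) = 0.2100.
Required n before rounding: 3.841600 × 0.2100 / 0.065² = 190.943.
⌈190.943⌉ = 191.

n = 191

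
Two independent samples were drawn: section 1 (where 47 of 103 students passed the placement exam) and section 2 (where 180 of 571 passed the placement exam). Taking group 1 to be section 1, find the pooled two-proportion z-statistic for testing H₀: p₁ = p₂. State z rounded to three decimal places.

p̂₁ = 47/103 = 0.45631, p̂₂ = 180/571 = 0.31524.
Pooled p̂ = (47+180)/(103+571) = 227/674 = 0.33680.
SE = √[p̂(1−p̂)(1/n₁+1/n₂)] = √[0.33680·0.66320·(1/103+1/571)] ≈ 0.050594.
z = (p̂₁ − p̂₂)/SE = (0.45631 − 0.31524)/0.050594 = 0.14107/0.050594 = 2.788.

z = 2.788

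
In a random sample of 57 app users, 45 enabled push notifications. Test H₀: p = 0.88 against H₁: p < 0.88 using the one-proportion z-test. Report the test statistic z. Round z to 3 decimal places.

p̂ = 45/57 = 0.78947.
Null standard error: √(0.88·0.12/57) = √0.001852632 = 0.043042.
z = (p̂ − p₀)/SE = (0.78947 − 0.88)/0.043042 = -2.103.

z = -2.103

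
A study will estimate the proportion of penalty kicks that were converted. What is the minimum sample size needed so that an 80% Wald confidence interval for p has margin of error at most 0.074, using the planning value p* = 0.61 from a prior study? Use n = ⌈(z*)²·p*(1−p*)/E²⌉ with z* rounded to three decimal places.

The 80% critical value is z* = 1.282.
p*(1−p*) = 0.61·0.39 = 0.2379.
(z*)²·p*(1−p*)/E² = 1.643524·0.2379/0.005476 = 71.401.
Rounding up, n = 72.

n = 72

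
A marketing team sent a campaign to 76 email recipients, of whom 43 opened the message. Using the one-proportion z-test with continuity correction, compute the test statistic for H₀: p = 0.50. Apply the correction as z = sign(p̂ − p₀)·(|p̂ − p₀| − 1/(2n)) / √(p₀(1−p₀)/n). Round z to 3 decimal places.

With x = 43 successes in n = 76, p̂ = 0.56579. p̂ − p₀ = 0.065789.
1/(2n) = 0.006579.
Corrected numerator: |0.065789| − 0.006579 = 0.059210.
Under H₀, SE = √(p₀(1−p₀)/n) = √(0.50·0.50/76) = √0.003289474 = 0.057354.
z = +0.059210/0.057354 = 1.032.

z = 1.032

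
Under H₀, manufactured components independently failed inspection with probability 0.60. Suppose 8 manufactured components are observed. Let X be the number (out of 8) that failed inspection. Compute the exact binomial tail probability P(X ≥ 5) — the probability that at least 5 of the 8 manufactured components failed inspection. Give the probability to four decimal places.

P = 0.5941

X ~ Binomial(n=8, p=0.60).
P(X ≥ 5) = C(8,5)·0.60^5·0.40^3 + C(8,6)·0.60^6·0.40^2 + C(8,7)·0.60^7·0.40^1 + C(8,8)·0.60^8·0.40^0.
= 0.278692 + 0.209019 + 0.089580 + 0.016796 = 0.5941.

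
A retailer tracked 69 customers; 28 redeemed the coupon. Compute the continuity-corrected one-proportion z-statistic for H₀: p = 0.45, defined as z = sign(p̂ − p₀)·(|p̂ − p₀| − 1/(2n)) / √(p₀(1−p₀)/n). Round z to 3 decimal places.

z = -0.617

p̂ = 28/69 = 0.40580. p̂ − p₀ = -0.044203.
1/(2n) = 0.007246.
Corrected numerator: |-0.044203| − 0.007246 = 0.036957.
Null standard error: √(0.45·0.55/69) = √0.003586957 = 0.059891.
z = (−)0.036957/0.059891 = -0.617.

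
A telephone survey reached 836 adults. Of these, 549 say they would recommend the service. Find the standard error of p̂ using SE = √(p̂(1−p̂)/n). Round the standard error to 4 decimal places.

SE = 0.0164

With x = 549 successes in n = 836, p̂ = 0.65670.
p̂(1−p̂) = 0.225445.
SE = √(0.225445/836) = √0.000269671 = 0.0164.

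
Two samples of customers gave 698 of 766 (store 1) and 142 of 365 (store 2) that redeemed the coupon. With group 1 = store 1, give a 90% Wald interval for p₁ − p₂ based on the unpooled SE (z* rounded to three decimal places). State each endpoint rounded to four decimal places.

(0.4769, 0.5674)

p̂₁ = 0.91123, p̂₂ = 0.38904, so the observed difference is 0.52219.
Unpooled SE = √(p̂₁(1−p̂₁)/n₁ + p̂₂(1−p̂₂)/n₂) = √(0.000105603 + 0.000651200) = 0.027510.
z* = 1.645 at the 90% level. Margin = 1.645·0.027510 = 0.04525.
So the interval runs from 0.4769 to 0.5674.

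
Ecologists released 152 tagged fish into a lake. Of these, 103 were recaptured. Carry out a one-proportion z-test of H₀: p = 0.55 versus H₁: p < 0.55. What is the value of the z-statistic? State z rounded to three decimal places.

z = 3.163

With x = 103 successes in n = 152, p̂ = 0.67763.
Null standard error: √(0.55·0.45/152) = √0.001628289 = 0.040352.
z = (0.67763 − 0.55)/0.040352 = 0.12763/0.040352 = 3.163.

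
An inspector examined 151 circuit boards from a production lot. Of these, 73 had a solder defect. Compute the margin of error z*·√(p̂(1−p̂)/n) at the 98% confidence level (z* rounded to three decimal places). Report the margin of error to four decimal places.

ME = 0.0946

p̂ = 73/151 = 0.48344.
SE = √(p̂(1−p̂)/n) = √(0.249726/151) = 0.040667.
The 98% critical value is z* = 2.326.
So ME = 0.0946.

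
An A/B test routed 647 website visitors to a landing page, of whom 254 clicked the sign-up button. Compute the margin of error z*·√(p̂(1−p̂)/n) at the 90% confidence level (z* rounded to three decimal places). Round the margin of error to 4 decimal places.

Sample proportion p̂ = 254/647 = 0.39258.
SE = √(p̂(1−p̂)/n) = √(0.238461/647) = 0.019198.
For 90% confidence, z* = 1.645.
Margin of error = z*·SE = 1.645 × 0.019198 = 0.0316.

ME = 0.0316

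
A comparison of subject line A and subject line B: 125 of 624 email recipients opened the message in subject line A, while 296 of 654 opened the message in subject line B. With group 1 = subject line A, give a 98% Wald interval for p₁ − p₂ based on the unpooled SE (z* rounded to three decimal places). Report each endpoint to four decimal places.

p̂₁ = 125/624 = 0.20032, p̂₂ = 296/654 = 0.45260; p̂₁ − p̂₂ = -0.25228.
SE = √(0.000256718 + 0.000378827) = √0.000635545 = 0.025210.
z* = 2.326 at the 98% level. Margin of error = 0.05864.
Interval: -0.25228 ± 0.05864 → (-0.3109, -0.1936).

(-0.3109, -0.1936)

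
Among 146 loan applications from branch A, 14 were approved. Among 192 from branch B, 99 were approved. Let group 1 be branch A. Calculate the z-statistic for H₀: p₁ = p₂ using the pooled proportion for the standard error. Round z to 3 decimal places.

z = -8.103

p̂₁ = 14/146 = 0.09589, p̂₂ = 99/192 = 0.51562.
Pooled p̂ = (14+99)/(146+192) = 113/338 = 0.33432.
SE = √[p̂(1−p̂)(1/n₁+1/n₂)] = √[0.33432·0.66568·(1/146+1/192)] ≈ 0.051802.
z = -0.41973/0.051802 = -8.103.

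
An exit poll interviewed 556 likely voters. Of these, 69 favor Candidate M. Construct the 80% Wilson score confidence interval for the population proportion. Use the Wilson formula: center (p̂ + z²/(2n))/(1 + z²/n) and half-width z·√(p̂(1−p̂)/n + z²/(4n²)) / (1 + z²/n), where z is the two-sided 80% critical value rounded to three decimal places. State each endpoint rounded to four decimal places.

Here p̂ = 69/556 = 0.12410 and z = 1.282 (z² = 1.643524).
1 + z²/n = 1.002956.
Adjusted center: (0.12410 + z²/(2n))/1.002956 = 0.12521.
Radicand: p̂(1−p̂)/n + z²/(4n²) = 0.000195503 + 0.000001329 = 0.000196832.
Half-width = 1.282·√0.000196832/1.002956 = 0.01793.
Interval: 0.12521 ± 0.01793 → (0.1073, 0.1431).

(0.1073, 0.1431)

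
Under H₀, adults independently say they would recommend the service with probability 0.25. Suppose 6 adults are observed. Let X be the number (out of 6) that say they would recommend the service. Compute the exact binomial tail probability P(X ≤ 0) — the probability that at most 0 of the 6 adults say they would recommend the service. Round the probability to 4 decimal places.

P = 0.1780

X is binomial with n = 6 and p = 0.25.
P(X ≤ 0) = C(6,0)·0.25^0·0.75^6.
= 0.177979 = 0.1780.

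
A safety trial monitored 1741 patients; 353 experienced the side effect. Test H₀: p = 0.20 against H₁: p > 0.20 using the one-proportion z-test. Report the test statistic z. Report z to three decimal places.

With x = 353 successes in n = 1741, p̂ = 0.20276.
SE₀ = √(0.20·0.80/1741) = 0.009587.
z = (0.20276 − 0.20)/0.009587 = 0.00276/0.009587 = 0.288.

z = 0.288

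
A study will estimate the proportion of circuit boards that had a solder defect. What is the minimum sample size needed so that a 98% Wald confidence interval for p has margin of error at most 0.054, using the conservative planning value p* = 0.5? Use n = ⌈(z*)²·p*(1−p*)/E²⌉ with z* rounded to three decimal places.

The 98% critical value is z* = 2.326.
p*(1−p*) = 0.50·0.50 = 0.2500.
(z*)²·p*(1−p*)/E² = 5.410276·0.2500/0.002916 = 463.844.
Rounding up, n = 464.

n = 464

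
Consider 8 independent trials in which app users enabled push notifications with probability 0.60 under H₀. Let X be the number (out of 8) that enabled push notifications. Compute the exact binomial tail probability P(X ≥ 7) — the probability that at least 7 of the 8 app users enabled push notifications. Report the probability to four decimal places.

P = 0.1064

X is binomial with n = 8 and p = 0.60.
P(X ≥ 7) = C(8,7)·0.60^7·0.40^1 + C(8,8)·0.60^8·0.40^0.
= 0.089580 + 0.016796 = 0.1064.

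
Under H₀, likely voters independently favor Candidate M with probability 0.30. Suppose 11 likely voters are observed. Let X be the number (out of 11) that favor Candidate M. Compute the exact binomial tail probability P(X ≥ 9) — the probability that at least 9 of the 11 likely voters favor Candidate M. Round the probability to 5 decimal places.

P = 0.00058

X ~ Binomial(n=11, p=0.30).
P(X ≥ 9) = C(11,9)·0.30^9·0.70^2 + C(11,10)·0.30^10·0.70^1 + C(11,11)·0.30^11·0.70^0.
= 0.000530 + 0.000045 + 0.000002 = 0.00058.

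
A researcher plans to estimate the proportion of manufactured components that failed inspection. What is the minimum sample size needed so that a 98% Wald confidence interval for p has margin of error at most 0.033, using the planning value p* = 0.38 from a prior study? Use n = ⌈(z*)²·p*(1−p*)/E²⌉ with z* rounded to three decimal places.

n = 1171

For 98% confidence, z* = 2.326.
p*(1−p*) = 0.38·0.62 = 0.2356.
Required n before rounding: 5.410276 × 0.2356 / 0.033² = 1170.488.
⌈1170.488⌉ = 1171.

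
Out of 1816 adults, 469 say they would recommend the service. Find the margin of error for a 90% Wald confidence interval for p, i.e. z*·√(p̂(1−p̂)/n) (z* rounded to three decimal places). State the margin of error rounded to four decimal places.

ME = 0.0169

p̂ = 469/1816 = 0.25826.
SE = √(p̂(1−p̂)/n) = √(0.191562/1816) = 0.010271.
For 90% confidence, z* = 1.645.
ME = 1.645·0.010271 = 0.0169.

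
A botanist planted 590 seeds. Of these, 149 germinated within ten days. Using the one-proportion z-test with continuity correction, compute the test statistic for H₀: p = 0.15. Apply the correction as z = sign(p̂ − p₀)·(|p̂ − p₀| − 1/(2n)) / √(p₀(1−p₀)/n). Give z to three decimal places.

z = 6.918

With x = 149 successes in n = 590, p̂ = 0.25254. p̂ − p₀ = 0.102542.
Continuity correction 1/(2n) = 1/1180 = 0.000847.
Corrected numerator: |0.102542| − 0.000847 = 0.101695.
Null standard error: √(0.15·0.85/590) = √0.000216102 = 0.014700.
z = +0.101695/0.014700 = 6.918.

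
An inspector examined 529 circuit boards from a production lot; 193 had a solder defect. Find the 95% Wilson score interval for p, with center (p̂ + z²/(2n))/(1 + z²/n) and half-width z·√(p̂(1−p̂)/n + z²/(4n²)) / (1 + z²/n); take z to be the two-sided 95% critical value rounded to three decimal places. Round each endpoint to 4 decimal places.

p̂ = 193/529 = 0.36484; z = 1.960, so z² = 3.841600.
1 + z²/n = 1.007262.
Center = (0.36484 + 0.003631)/1.007262 = 0.36581.
Radicand: p̂(1−p̂)/n + z²/(4n²) = 0.000438056 + 0.000003432 = 0.000441488.
Half-width = 1.960·√0.000441488/1.007262 = 0.04089.
CI: 0.36581 ± 0.04089 = (0.3249, 0.4067).

(0.3249, 0.4067)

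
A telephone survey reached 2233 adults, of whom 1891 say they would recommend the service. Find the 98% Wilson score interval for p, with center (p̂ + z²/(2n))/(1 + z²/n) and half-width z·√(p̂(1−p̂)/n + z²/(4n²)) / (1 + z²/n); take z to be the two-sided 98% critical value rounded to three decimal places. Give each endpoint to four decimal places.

p̂ = 1891/2233 = 0.84684; z = 2.326, so z² = 5.410276.
1 + z²/n = 1.002423.
Center = (0.84684 + 0.001211)/1.002423 = 0.84600.
Radicand: p̂(1−p̂)/n + z²/(4n²) = 0.000058083 + 0.000000271 = 0.000058354.
Half-width = 2.326·√0.000058354/1.002423 = 0.01773.
CI: 0.84600 ± 0.01773 = (0.8283, 0.8637).

(0.8283, 0.8637)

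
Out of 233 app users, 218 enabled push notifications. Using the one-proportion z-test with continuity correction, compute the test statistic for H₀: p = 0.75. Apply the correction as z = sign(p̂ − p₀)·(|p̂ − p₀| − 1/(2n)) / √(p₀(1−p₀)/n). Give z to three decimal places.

z = 6.468

Sample proportion p̂ = 218/233 = 0.93562. p̂ − p₀ = 0.185622.
Continuity correction 1/(2n) = 1/466 = 0.002146.
Corrected numerator: |0.185622| − 0.002146 = 0.183476.
SE₀ = √(0.75·0.25/233) = 0.028368.
z = (+)0.183476/0.028368 = 6.468.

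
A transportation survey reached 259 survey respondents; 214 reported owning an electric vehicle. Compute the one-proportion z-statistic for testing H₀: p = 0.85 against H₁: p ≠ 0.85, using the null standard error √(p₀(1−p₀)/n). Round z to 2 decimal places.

z = -1.07

Sample proportion p̂ = 214/259 = 0.82625.
Null standard error: √(0.85·0.15/259) = √0.000492278 = 0.022187.
z = (0.82625 − 0.85)/0.022187 = -0.02375/0.022187 = -1.07.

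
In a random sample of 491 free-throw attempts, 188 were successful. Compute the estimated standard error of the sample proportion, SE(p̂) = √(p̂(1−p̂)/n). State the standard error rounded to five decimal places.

SE = 0.02194

The sample proportion is 188/491 = 0.38289.
p̂(1−p̂) = 0.38289·0.61711 = 0.236285.
SE = √(0.236285/491) = √0.000481232 = 0.02194.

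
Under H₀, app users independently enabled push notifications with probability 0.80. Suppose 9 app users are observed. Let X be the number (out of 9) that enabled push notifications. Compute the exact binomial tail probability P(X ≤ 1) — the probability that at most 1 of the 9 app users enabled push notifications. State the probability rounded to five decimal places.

P = 0.00002

X ~ Binomial(n=9, p=0.80).
P(X ≤ 1) = C(9,0)·0.80^0·0.20^9 + C(9,1)·0.80^1·0.20^8.
= 0.000001 + 0.000018 = 0.00002.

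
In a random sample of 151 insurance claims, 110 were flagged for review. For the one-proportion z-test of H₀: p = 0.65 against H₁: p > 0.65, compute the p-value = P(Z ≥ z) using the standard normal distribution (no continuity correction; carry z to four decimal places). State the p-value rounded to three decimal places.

p-value = 0.022

The sample proportion is 110/151 = 0.72848.
SE₀ = √(0.65·0.35/151) = 0.038815.
Test statistic (full precision, shown to 4 dp): z = (110/151 − 0.65)/SE₀ ≈ 2.0218.
From the standard normal, P(Z ≥ z) = 0.022.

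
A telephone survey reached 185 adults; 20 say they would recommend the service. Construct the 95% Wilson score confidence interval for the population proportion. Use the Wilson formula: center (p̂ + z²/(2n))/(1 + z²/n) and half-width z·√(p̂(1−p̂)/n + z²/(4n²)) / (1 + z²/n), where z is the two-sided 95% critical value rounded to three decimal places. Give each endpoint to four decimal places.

p̂ = 20/185 = 0.10811; z = 1.960, so z² = 3.841600.
Denominator 1 + z²/n = 1 + 3.841600/185 = 1.020765.
Adjusted center: (0.10811 + z²/(2n))/1.020765 = 0.11608.
Radicand: p̂(1−p̂)/n + z²/(4n²) = 0.000521193 + 0.000028061 = 0.000549254.
Half-width = z·√(radicand)/denom = 1.960·0.023436/1.020765 = 0.04500.
Interval: 0.11608 ± 0.04500 → (0.0711, 0.1611).

(0.0711, 0.1611)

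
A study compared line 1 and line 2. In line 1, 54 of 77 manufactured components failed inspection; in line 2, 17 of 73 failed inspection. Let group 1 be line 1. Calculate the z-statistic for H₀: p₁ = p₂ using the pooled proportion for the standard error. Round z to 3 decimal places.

z = 5.743

p̂₁ = 54/77 = 0.70130, p̂₂ = 17/73 = 0.23288.
Pooling: p̂ = 71/150 = 0.47333.
Pooled SE = √[0.2492889·0.02668564] ≈ 0.081562.
z = (p̂₁ − p̂₂)/SE = (0.70130 − 0.23288)/0.081562 = 0.46842/0.081562 = 5.743.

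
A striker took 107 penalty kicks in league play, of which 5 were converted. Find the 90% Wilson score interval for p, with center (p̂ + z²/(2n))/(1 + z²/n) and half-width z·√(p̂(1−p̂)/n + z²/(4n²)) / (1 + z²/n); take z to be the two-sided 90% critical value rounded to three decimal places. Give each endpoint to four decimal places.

(0.0229, 0.0929)

Here p̂ = 5/107 = 0.04673 and z = 1.645 (z² = 2.706025).
Denominator 1 + z²/n = 1 + 2.706025/107 = 1.025290.
Adjusted center: (0.04673 + z²/(2n))/1.025290 = 0.05791.
Radicand: p̂(1−p̂)/n + z²/(4n²) = 0.000416312 + 0.000059089 = 0.000475401.
Half-width = 1.645·√0.000475401/1.025290 = 0.03498.
CI: 0.05791 ± 0.03498 = (0.0229, 0.0929).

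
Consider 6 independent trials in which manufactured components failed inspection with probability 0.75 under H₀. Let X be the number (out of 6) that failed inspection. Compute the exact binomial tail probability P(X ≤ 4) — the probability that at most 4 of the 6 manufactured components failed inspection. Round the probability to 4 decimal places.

P = 0.4661

X ~ Binomial(n=6, p=0.75).
P(X ≤ 4) = Σ_{j=0}^{4} C(6,j)·0.75^j·0.25^{6−j}.
= 0.000244 + 0.004395 + 0.032959 + 0.131836 + 0.296631 = 0.4661.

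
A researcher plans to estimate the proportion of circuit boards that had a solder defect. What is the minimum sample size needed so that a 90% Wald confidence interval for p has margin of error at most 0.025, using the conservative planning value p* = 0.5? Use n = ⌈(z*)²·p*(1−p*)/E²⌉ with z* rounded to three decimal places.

The 90% critical value is z* = 1.645.
p*(1−p*) = 0.2500.
Required n before rounding: 2.706025 × 0.2500 / 0.025² = 1082.410.
Rounding up, n = 1083.

n = 1083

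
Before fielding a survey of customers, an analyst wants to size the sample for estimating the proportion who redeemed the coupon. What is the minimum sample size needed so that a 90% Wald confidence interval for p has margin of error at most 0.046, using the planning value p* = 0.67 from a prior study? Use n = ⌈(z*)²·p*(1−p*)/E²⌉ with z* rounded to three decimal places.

For 90% confidence, z* = 1.645.
p*(1−p*) = 0.2211.
Required n before rounding: 2.706025 × 0.2211 / 0.046² = 282.751.
⌈282.751⌉ = 283.

n = 283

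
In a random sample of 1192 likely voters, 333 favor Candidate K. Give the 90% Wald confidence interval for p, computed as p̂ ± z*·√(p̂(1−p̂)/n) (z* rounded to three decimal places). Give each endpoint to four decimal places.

The sample proportion is 333/1192 = 0.27936.
SE = √(p̂(1−p̂)/n) = √(0.201319/1192) = 0.012996.
z* = 1.645 at the 90% level.
Margin of error: 1.645 × 0.012996 = 0.02138.
So the interval runs from 0.2580 to 0.3007.

(0.2580, 0.3007)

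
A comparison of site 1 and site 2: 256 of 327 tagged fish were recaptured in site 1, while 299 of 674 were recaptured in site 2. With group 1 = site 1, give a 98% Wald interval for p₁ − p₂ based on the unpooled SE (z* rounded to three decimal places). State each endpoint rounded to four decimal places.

(0.2700, 0.4085)

p̂₁ = 0.78287, p̂₂ = 0.44362, so the observed difference is 0.33925.
Unpooled SE = √(p̂₁(1−p̂₁)/n₁ + p̂₂(1−p̂₂)/n₂) = √(0.000519822 + 0.000366204) = 0.029766.
For 98% confidence, z* = 2.326. Margin of error = 0.06924.
CI: 0.33925 ± 0.06924 = (0.2700, 0.4085).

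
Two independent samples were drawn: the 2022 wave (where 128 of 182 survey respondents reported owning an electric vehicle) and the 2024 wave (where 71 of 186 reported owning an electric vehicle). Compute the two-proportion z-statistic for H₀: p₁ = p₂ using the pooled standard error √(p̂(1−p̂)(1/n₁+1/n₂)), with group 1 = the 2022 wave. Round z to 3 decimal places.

z = 6.189

p̂₁ = 128/182 = 0.70330, p̂₂ = 71/186 = 0.38172.
Pooled p̂ = (128+71)/(182+186) = 199/368 = 0.54076.
Pooled SE = √[0.2483386·0.01087085] ≈ 0.051958.
z = (p̂₁ − p̂₂)/SE = (0.70330 − 0.38172)/0.051958 = 0.32158/0.051958 = 6.189.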